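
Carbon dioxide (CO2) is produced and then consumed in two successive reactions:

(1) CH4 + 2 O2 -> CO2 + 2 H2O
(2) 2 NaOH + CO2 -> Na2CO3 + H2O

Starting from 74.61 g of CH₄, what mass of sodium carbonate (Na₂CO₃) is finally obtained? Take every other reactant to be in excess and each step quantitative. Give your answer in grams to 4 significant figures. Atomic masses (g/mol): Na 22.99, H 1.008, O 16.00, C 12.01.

M(CH4) = 12.01 + 4(1.008) = 16.042 g/mol.
M(Na2CO3) = 2(22.99) + 12.01 + 3(16.00) = 105.99 g/mol.
n(CH4) = 74.610 / 16.042 = 4.6509 mol.
Step 1 gives a 1:1 ratio of CH4 to CO2, so n(CO2) = 4.6509 mol.
In step 2 the CO2:Na2CO3 ratio is 1:1, so n(Na2CO3) = 4.6509 mol.
Mass of Na2CO3 = 4.6509 × 105.99 = 492.95 g.

493.0 g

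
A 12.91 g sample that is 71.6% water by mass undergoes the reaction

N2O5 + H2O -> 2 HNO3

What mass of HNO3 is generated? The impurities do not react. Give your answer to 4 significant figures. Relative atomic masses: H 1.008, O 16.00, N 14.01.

64.67 g

Mass of pure H2O = 12.91 g × 0.716 = 9.2436 g.
M(H2O) = 2(1.008) + 16.00 = 18.016 g/mol.
M(HNO3) = 1.008 + 14.01 + 3(16.00) = 63.018 g/mol.
n(H2O) = 9.2436 g / 18.016 g/mol = 0.51308 mol.
From the equation the H2O:HNO3 mole ratio is 1:2, so n(HNO3) = 0.51308 × 2/1 = 1.0262 mol.
Mass of HNO3 = 1.0262 mol × 63.018 g/mol = 64.666 g.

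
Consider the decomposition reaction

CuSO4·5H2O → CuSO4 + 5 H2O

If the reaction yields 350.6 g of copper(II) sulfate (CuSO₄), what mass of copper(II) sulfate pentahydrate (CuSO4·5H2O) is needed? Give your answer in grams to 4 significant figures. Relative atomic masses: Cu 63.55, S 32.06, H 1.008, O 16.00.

548.5 g

M(CuSO4) = 63.55 + 32.06 + 4(16.00) = 159.61 g/mol.
M(CuSO4·5H2O) = 63.55 + 32.06 + 9(16.00) + 10(1.008) = 249.69 g/mol.
n(CuSO4) = 350.60 g / 159.61 g/mol = 2.1966 mol.
From the equation the CuSO4:CuSO4·5H2O mole ratio is 1:1, so n(CuSO4·5H2O) = 2.1966 × 1/1 = 2.1966 mol.
Mass of CuSO4·5H2O = 2.1966 mol × 249.69 g/mol = 548.47 g.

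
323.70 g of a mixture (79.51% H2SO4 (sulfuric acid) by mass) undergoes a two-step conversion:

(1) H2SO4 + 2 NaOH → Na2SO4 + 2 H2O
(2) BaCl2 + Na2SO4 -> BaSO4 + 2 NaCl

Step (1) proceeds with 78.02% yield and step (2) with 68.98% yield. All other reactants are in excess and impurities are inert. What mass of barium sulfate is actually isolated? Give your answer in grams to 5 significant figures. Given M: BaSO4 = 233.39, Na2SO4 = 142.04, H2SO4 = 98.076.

329.62 g

Pure H2SO4 = 323.70 × 0.7951 = 257.374 g.
n(H2SO4) = 257.374 / 98.076 = 2.62423 mol.
Step 1 (H2SO4:Na2SO4 = 1:1): theoretical n(Na2SO4) = 2.62423 mol; at 78.02% yield, n(Na2SO4) = 2.04742 mol.
Step 2 (Na2SO4:BaSO4 = 1:1): theoretical n(BaSO4) = 2.04742 mol, so theoretical mass = 2.04742 × 233.39 = 477.848 g.
At 68.98% yield, actual mass of BaSO4 = 477.848 × 0.6898 = 329.620 g.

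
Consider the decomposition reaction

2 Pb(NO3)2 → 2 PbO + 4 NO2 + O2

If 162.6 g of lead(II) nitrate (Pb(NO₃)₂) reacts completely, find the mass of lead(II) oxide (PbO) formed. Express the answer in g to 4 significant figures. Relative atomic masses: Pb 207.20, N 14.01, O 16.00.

109.6 g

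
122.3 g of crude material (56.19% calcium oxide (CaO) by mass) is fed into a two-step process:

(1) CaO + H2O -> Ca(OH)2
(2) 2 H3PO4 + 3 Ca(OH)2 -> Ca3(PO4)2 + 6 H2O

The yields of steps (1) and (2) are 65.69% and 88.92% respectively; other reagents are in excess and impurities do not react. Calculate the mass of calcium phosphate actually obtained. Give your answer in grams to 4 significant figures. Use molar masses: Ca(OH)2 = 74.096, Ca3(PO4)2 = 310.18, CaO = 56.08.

Pure CaO = 122.3 × 0.5619 = 68.720 g.
n(CaO) = 68.720 / 56.08 = 1.2254 mol.
Step 1 (CaO:Ca(OH)2 = 1:1): theoretical n(Ca(OH)2) = 1.2254 mol; at 65.69% yield, n(Ca(OH)2) = 0.80496 mol.
Step 2 (Ca(OH)2:Ca3(PO4)2 = 3:1): theoretical n(Ca3(PO4)2) = 0.26832 mol, so theoretical mass = 0.26832 × 310.18 = 83.228 g.
At 88.92% yield, actual mass of Ca3(PO4)2 = 83.228 × 0.8892 = 74.006 g.

74.01 g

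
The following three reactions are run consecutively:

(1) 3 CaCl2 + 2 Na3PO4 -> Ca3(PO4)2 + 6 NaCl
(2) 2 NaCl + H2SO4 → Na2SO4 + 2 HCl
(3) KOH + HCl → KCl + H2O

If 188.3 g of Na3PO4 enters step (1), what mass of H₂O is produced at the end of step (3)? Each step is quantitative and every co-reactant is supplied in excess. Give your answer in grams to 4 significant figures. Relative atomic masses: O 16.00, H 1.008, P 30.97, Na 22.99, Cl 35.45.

M(Na3PO4) = 3(22.99) + 30.97 + 4(16.00) = 163.94 g/mol.
M(H2O) = 2(1.008) + 16.00 = 18.016 g/mol.
n(Na3PO4) = 188.3 / 163.94 = 1.1486 mol.
Reaction (1): Na3PO4→NaCl ratio 2:6 ⇒ n(NaCl) = 3.4458 mol.
Reaction (2): NaCl→HCl ratio 2:2 ⇒ n(HCl) = 3.4458 mol.
Reaction (3): HCl→H2O ratio 1:1 ⇒ n(H2O) = 3.4458 mol.
Mass of H2O = 3.4458 × 18.016 = 62.079 g.

62.08 g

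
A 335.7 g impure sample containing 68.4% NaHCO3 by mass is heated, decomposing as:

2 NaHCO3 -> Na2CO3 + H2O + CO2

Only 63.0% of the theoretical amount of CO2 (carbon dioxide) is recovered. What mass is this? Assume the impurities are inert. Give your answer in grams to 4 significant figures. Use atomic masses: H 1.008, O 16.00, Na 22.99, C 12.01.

37.89 g

Pure NaHCO3 available = 335.7 g × 0.684 = 229.62 g.
M(NaHCO3) = 22.99 + 1.008 + 12.01 + 3(16.00) = 84.008 g/mol.
M(CO2) = 12.01 + 2(16.00) = 44.01 g/mol.
n(NaHCO3) = 229.62 g / 84.008 g/mol = 2.7333 mol.
From the equation the NaHCO3:CO2 mole ratio is 2:1, so n(CO2) = 2.7333 × 1/2 = 1.3666 mol.
Mass of CO2 = 1.3666 mol × 44.01 g/mol = 60.146 g.
Actual mass collected = 60.146 g × 0.630 = 37.892 g.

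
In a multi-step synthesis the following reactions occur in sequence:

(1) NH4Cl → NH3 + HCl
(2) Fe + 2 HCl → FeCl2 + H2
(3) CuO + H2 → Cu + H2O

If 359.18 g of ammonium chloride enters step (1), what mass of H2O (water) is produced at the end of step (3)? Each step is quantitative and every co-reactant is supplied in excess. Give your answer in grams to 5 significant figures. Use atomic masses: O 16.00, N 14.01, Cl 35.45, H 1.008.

60.486 g

M(NH4Cl) = 14.01 + 4(1.008) + 35.45 = 53.492 g/mol.
M(H2O) = 2(1.008) + 16.00 = 18.016 g/mol.
n(NH4Cl) = 359.18 / 53.492 = 6.71465 mol.
Reaction (1): NH4Cl→HCl ratio 1:1 ⇒ n(HCl) = 6.71465 mol.
Reaction (2): HCl→H2 ratio 2:1 ⇒ n(H2) = 3.35732 mol.
Reaction (3): H2→H2O ratio 1:1 ⇒ n(H2O) = 3.35732 mol.
Mass of H2O = 3.35732 × 18.016 = 60.4856 g.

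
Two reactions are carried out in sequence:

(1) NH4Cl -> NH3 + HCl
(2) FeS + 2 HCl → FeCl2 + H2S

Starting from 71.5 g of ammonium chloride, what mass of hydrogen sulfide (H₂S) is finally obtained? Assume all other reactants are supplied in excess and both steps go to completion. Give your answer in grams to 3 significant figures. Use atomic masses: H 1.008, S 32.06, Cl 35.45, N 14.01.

M(NH4Cl) = 14.01 + 4(1.008) + 35.45 = 53.492 g/mol.
M(H2S) = 2(1.008) + 32.06 = 34.076 g/mol.
n(NH4Cl) = 71.50 / 53.492 = 1.337 mol.
Step 1 gives a 1:1 ratio of NH4Cl to HCl, so n(HCl) = 1.337 mol.
In step 2 the HCl:H2S ratio is 2:1, so n(H2S) = 0.6683 mol.
Mass of H2S = 0.6683 × 34.076 = 22.77 g.

22.8 g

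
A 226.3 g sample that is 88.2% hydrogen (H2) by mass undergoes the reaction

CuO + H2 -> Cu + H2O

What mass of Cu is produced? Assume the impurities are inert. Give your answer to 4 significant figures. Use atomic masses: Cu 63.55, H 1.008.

6292 g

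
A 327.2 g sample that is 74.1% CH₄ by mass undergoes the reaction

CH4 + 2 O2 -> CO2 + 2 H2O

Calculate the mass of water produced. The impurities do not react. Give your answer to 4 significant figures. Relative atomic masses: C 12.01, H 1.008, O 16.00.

Mass of pure CH4 = 327.2 g × 0.741 = 242.46 g.
M(CH4) = 12.01 + 4(1.008) = 16.042 g/mol.
M(H2O) = 2(1.008) + 16.00 = 18.016 g/mol.
n(CH4) = 242.46 g / 16.042 g/mol = 15.114 mol.
From the equation the CH4:H2O mole ratio is 1:2, so n(H2O) = 15.114 × 2/1 = 30.228 mol.
Mass of H2O = 30.228 mol × 18.016 g/mol = 544.58 g.

544.6 g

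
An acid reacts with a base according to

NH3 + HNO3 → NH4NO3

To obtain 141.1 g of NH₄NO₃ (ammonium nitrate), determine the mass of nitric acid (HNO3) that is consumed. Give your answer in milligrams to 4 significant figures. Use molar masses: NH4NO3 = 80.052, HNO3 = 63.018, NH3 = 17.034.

n(NH4NO3) = 141.10 g / 80.052 g/mol = 1.7626 mol.
From the equation the NH4NO3:HNO3 mole ratio is 1:1, so n(HNO3) = 1.7626 × 1/1 = 1.7626 mol.
Mass of HNO3 = 1.7626 mol × 63.018 g/mol = 111.08 g.
Converting to mg: 111.08 g = 111100 mg.

111100 mg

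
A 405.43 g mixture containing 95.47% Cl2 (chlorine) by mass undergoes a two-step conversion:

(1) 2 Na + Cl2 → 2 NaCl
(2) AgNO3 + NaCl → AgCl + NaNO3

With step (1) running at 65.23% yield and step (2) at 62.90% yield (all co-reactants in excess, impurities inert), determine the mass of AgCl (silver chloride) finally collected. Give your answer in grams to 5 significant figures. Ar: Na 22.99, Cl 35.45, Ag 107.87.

642.05 g

Pure Cl2 = 405.43 × 0.9547 = 387.064 g.
M(Cl2) = 2(35.45) = 70.90 g/mol.
M(AgCl) = 107.87 + 35.45 = 143.32 g/mol.
n(Cl2) = 387.064 / 70.90 = 5.45930 mol.
Step 1 (Cl2:NaCl = 1:2): theoretical n(NaCl) = 10.9186 mol; at 65.23% yield, n(NaCl) = 7.12220 mol.
Step 2 (NaCl:AgCl = 1:1): theoretical n(AgCl) = 7.12220 mol, so theoretical mass = 7.12220 × 143.32 = 1020.75 g.
At 62.90% yield, actual mass of AgCl = 1020.75 × 0.6290 = 642.054 g.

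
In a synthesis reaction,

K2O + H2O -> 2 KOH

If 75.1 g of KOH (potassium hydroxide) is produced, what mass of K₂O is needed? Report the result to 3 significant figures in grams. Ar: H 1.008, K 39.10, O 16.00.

M(KOH) = 39.10 + 16.00 + 1.008 = 56.108 g/mol.
M(K2O) = 2(39.10) + 16.00 = 94.20 g/mol.
n(KOH) = 75.10 g / 56.108 g/mol = 1.338 mol.
From the equation the KOH:K2O mole ratio is 2:1, so n(K2O) = 1.338 × 1/2 = 0.6692 mol.
Mass of K2O = 0.6692 mol × 94.20 g/mol = 63.04 g.

63.0 g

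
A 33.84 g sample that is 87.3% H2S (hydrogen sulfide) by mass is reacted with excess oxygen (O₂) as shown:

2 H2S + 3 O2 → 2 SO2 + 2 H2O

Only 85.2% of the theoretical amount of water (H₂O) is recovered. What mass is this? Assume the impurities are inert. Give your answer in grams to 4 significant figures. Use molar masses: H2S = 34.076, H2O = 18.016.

13.31 g

Pure H2S available = 33.84 g × 0.873 = 29.542 g.
n(H2S) = 29.542 g / 34.076 g/mol = 0.86695 mol.
From the equation the H2S:H2O mole ratio is 2:2, so n(H2O) = 0.86695 × 2/2 = 0.86695 mol.
Mass of H2O = 0.86695 mol × 18.016 g/mol = 15.619 g.
Actual mass collected = 15.619 g × 0.852 = 13.307 g.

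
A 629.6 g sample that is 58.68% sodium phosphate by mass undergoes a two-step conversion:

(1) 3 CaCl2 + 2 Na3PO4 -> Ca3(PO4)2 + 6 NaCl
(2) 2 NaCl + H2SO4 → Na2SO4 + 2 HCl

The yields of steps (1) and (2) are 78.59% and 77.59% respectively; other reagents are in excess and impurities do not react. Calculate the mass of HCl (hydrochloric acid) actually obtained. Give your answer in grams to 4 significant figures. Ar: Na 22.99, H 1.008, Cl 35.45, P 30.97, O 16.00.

150.3 g

Pure Na3PO4 = 629.6 × 0.5868 = 369.45 g.
M(Na3PO4) = 3(22.99) + 30.97 + 4(16.00) = 163.94 g/mol.
M(HCl) = 1.008 + 35.45 = 36.458 g/mol.
n(Na3PO4) = 369.45 / 163.94 = 2.2536 mol.
Step 1 (Na3PO4:NaCl = 2:6): theoretical n(NaCl) = 6.7607 mol; at 78.59% yield, n(NaCl) = 5.3132 mol.
Step 2 (NaCl:HCl = 2:2): theoretical n(HCl) = 5.3132 mol, so theoretical mass = 5.3132 × 36.458 = 193.71 g.
At 77.59% yield, actual mass of HCl = 193.71 × 0.7759 = 150.30 g.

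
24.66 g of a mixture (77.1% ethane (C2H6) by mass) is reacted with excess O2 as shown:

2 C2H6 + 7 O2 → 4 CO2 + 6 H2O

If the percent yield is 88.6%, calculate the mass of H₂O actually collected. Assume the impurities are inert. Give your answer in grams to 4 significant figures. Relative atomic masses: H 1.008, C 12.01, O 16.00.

30.28 g

Pure C2H6 available = 24.66 g × 0.771 = 19.013 g.
M(C2H6) = 2(12.01) + 6(1.008) = 30.068 g/mol.
M(H2O) = 2(1.008) + 16.00 = 18.016 g/mol.
n(C2H6) = 19.013 g / 30.068 g/mol = 0.63233 mol.
From the equation the C2H6:H2O mole ratio is 2:6, so n(H2O) = 0.63233 × 6/2 = 1.8970 mol.
Mass of H2O = 1.8970 mol × 18.016 g/mol = 34.176 g.
Actual mass collected = 34.176 g × 0.886 = 30.280 g.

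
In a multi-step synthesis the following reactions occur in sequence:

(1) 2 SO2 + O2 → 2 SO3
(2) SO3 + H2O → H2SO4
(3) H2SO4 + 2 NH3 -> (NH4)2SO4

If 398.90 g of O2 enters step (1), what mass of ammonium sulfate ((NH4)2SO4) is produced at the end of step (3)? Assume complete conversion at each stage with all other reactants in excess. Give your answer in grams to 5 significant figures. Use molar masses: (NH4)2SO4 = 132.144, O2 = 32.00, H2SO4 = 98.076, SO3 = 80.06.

n(O2) = 398.90 / 32.00 = 12.4656 mol.
Reaction (1): O2→SO3 ratio 1:2 ⇒ n(SO3) = 24.9312 mol.
Reaction (2): SO3→H2SO4 ratio 1:1 ⇒ n(H2SO4) = 24.9312 mol.
Reaction (3): H2SO4→(NH4)2SO4 ratio 1:1 ⇒ n((NH4)2SO4) = 24.9312 mol.
Mass of (NH4)2SO4 = 24.9312 × 132.144 = 3294.52 g.

3294.5 g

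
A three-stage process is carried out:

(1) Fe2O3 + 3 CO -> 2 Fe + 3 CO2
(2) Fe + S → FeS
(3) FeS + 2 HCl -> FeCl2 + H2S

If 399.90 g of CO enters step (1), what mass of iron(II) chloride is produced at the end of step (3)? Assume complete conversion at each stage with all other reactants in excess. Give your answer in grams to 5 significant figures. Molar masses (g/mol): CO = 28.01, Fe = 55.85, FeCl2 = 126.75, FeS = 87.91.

n(CO) = 399.90 / 28.01 = 14.2770 mol.
Reaction (1): CO→Fe ratio 3:2 ⇒ n(Fe) = 9.51803 mol.
Reaction (2): Fe→FeS ratio 1:1 ⇒ n(FeS) = 9.51803 mol.
Reaction (3): FeS→FeCl2 ratio 1:1 ⇒ n(FeCl2) = 9.51803 mol.
Mass of FeCl2 = 9.51803 × 126.75 = 1206.41 g.

1206.4 g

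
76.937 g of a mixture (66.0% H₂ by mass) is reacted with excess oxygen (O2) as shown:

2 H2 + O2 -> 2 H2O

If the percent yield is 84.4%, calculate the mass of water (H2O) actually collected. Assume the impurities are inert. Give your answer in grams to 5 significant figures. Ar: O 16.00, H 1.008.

382.99 g

Pure H2 available = 76.937 g × 0.660 = 50.7784 g.
M(H2) = 2(1.008) = 2.016 g/mol.
M(H2O) = 2(1.008) + 16.00 = 18.016 g/mol.
n(H2) = 50.7784 g / 2.016 g/mol = 25.1877 mol.
From the equation the H2:H2O mole ratio is 2:2, so n(H2O) = 25.1877 × 2/2 = 25.1877 mol.
Mass of H2O = 25.1877 mol × 18.016 g/mol = 453.782 g.
Actual mass collected = 453.782 g × 0.844 = 382.992 g.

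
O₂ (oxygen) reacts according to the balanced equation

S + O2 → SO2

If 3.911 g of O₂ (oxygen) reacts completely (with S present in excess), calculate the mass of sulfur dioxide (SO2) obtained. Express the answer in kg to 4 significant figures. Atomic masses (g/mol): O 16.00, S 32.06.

0.007829 kg

M(O2) = 2(16.00) = 32.00 g/mol.
M(SO2) = 32.06 + 2(16.00) = 64.06 g/mol.
n(O2) = 3.9110 g / 32.00 g/mol = 0.12222 mol.
From the equation the O2:SO2 mole ratio is 1:1, so n(SO2) = 0.12222 × 1/1 = 0.12222 mol.
Mass of SO2 = 0.12222 mol × 64.06 g/mol = 7.8293 g.
Converting to kg: 7.8293 g = 0.007829 kg.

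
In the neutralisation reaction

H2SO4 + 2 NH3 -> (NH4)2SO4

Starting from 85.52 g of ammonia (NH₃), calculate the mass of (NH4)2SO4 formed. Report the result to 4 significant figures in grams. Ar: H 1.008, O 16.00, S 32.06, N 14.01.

M(NH3) = 14.01 + 3(1.008) = 17.034 g/mol.
M((NH4)2SO4) = 2(14.01) + 8(1.008) + 32.06 + 4(16.00) = 132.144 g/mol.
n(NH3) = 85.520 g / 17.034 g/mol = 5.0205 mol.
From the equation the NH3:(NH4)2SO4 mole ratio is 2:1, so n((NH4)2SO4) = 5.0205 × 1/2 = 2.5103 mol.
Mass of (NH4)2SO4 = 2.5103 mol × 132.144 g/mol = 331.72 g.

331.7 g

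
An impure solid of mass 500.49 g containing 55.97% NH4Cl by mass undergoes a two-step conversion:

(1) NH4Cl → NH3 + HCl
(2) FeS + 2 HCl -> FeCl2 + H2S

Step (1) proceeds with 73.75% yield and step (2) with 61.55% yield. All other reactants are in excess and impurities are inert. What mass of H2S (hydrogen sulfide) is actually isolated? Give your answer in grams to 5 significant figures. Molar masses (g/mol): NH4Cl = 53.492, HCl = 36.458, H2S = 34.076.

40.501 g

Pure NH4Cl = 500.49 × 0.5597 = 280.124 g.
n(NH4Cl) = 280.124 / 53.492 = 5.23675 mol.
Step 1 (NH4Cl:HCl = 1:1): theoretical n(HCl) = 5.23675 mol; at 73.75% yield, n(HCl) = 3.86210 mol.
Step 2 (HCl:H2S = 2:1): theoretical n(H2S) = 1.93105 mol, so theoretical mass = 1.93105 × 34.076 = 65.8025 g.
At 61.55% yield, actual mass of H2S = 65.8025 × 0.6155 = 40.5014 g.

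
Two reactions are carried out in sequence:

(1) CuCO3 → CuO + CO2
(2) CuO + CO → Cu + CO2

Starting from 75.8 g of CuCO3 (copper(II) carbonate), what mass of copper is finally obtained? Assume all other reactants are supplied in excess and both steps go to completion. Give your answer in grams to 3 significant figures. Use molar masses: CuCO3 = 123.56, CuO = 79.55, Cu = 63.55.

39.0 g

n(CuCO3) = 75.80 / 123.56 = 0.6135 mol.
Step 1 gives a 1:1 ratio of CuCO3 to CuO, so n(CuO) = 0.6135 mol.
In step 2 the CuO:Cu ratio is 1:1, so n(Cu) = 0.6135 mol.
Mass of Cu = 0.6135 × 63.55 = 38.99 g.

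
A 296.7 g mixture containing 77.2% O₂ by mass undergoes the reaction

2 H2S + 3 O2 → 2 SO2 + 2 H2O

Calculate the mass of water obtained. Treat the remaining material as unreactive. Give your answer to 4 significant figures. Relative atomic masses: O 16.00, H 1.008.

85.97 g

Mass of pure O2 = 296.7 g × 0.772 = 229.05 g.
M(O2) = 2(16.00) = 32.00 g/mol.
M(H2O) = 2(1.008) + 16.00 = 18.016 g/mol.
n(O2) = 229.05 g / 32.00 g/mol = 7.1579 mol.
From the equation the O2:H2O mole ratio is 3:2, so n(H2O) = 7.1579 × 2/3 = 4.7719 mol.
Mass of H2O = 4.7719 mol × 18.016 g/mol = 85.971 g.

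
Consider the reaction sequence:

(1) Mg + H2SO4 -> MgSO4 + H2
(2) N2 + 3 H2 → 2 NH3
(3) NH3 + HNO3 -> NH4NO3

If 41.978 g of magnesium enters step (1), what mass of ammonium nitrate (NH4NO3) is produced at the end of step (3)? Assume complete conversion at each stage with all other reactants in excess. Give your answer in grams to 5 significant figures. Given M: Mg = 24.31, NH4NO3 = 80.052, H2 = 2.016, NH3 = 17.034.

92.155 g

n(Mg) = 41.978 / 24.31 = 1.72678 mol.
Reaction (1): Mg→H2 ratio 1:1 ⇒ n(H2) = 1.72678 mol.
Reaction (2): H2→NH3 ratio 3:2 ⇒ n(NH3) = 1.15119 mol.
Reaction (3): NH3→NH4NO3 ratio 1:1 ⇒ n(NH4NO3) = 1.15119 mol.
Mass of NH4NO3 = 1.15119 × 80.052 = 92.1547 g.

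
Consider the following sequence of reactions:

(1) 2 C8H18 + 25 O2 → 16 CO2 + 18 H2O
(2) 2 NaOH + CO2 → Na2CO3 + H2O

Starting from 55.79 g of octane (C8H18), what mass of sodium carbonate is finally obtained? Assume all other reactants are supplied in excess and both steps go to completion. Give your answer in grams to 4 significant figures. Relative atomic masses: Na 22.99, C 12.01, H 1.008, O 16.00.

414.1 g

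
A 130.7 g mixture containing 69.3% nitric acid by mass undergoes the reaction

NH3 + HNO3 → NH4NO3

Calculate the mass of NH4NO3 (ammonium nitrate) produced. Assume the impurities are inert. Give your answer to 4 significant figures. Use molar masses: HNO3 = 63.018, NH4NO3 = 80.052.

115.1 g

Mass of pure HNO3 = 130.7 g × 0.693 = 90.575 g.
n(HNO3) = 90.575 g / 63.018 g/mol = 1.4373 mol.
From the equation the HNO3:NH4NO3 mole ratio is 1:1, so n(NH4NO3) = 1.4373 × 1/1 = 1.4373 mol.
Mass of NH4NO3 = 1.4373 mol × 80.052 g/mol = 115.06 g.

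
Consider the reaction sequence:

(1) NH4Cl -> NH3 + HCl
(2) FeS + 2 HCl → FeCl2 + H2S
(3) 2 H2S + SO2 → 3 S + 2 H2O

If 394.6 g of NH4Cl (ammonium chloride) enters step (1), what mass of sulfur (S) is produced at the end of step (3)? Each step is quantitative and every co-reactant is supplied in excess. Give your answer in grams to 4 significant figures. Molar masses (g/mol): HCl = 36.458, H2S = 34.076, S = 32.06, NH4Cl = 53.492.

n(NH4Cl) = 394.6 / 53.492 = 7.3768 mol.
Reaction (1): NH4Cl→HCl ratio 1:1 ⇒ n(HCl) = 7.3768 mol.
Reaction (2): HCl→H2S ratio 2:1 ⇒ n(H2S) = 3.6884 mol.
Reaction (3): H2S→S ratio 2:3 ⇒ n(S) = 5.5326 mol.
Mass of S = 5.5326 × 32.06 = 177.38 g.

177.4 g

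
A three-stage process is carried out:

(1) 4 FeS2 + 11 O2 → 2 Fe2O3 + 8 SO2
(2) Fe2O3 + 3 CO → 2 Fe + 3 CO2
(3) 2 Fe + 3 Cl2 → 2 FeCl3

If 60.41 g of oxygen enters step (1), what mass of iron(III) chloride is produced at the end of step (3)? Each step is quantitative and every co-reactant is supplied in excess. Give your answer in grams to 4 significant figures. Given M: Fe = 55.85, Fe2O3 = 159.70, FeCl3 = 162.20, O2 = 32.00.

111.3 g

n(O2) = 60.41 / 32.00 = 1.8878 mol.
Reaction (1): O2→Fe2O3 ratio 11:2 ⇒ n(Fe2O3) = 0.34324 mol.
Reaction (2): Fe2O3→Fe ratio 1:2 ⇒ n(Fe) = 0.68648 mol.
Reaction (3): Fe→FeCl3 ratio 2:2 ⇒ n(FeCl3) = 0.68648 mol.
Mass of FeCl3 = 0.68648 × 162.20 = 111.35 g.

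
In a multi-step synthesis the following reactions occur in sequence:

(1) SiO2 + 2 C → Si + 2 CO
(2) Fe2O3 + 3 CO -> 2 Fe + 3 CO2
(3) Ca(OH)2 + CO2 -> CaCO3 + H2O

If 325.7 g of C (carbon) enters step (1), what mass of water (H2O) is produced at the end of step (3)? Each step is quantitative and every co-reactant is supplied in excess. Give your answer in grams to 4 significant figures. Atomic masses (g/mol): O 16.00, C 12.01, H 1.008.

M(C) = 12.01 g/mol.
M(H2O) = 2(1.008) + 16.00 = 18.016 g/mol.
n(C) = 325.7 / 12.01 = 27.119 mol.
Reaction (1): C→CO ratio 2:2 ⇒ n(CO) = 27.119 mol.
Reaction (2): CO→CO2 ratio 3:3 ⇒ n(CO2) = 27.119 mol.
Reaction (3): CO2→H2O ratio 1:1 ⇒ n(H2O) = 27.119 mol.
Mass of H2O = 27.119 × 18.016 = 488.58 g.

488.6 g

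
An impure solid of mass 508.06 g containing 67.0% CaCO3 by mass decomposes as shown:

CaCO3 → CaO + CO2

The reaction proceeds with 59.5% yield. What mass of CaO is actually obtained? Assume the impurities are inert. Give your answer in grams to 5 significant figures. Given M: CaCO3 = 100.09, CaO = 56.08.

Pure CaCO3 available = 508.06 g × 0.670 = 340.400 g.
n(CaCO3) = 340.400 g / 100.09 g/mol = 3.40094 mol.
From the equation the CaCO3:CaO mole ratio is 1:1, so n(CaO) = 3.40094 × 1/1 = 3.40094 mol.
Mass of CaO = 3.40094 mol × 56.08 g/mol = 190.725 g.
Actual mass collected = 190.725 g × 0.595 = 113.481 g.

113.48 g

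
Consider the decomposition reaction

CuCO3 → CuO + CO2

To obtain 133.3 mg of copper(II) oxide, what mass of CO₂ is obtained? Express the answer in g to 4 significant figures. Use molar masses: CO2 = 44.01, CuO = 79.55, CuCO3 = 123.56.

Convert: 133.3 mg = 0.13330 g.
n(CuO) = 0.13330 g / 79.55 g/mol = 0.0016757 mol.
From the equation the CuO:CO2 mole ratio is 1:1, so n(CO2) = 0.0016757 × 1/1 = 0.0016757 mol.
Mass of CO2 = 0.0016757 mol × 44.01 g/mol = 0.073746 g.

0.07375 g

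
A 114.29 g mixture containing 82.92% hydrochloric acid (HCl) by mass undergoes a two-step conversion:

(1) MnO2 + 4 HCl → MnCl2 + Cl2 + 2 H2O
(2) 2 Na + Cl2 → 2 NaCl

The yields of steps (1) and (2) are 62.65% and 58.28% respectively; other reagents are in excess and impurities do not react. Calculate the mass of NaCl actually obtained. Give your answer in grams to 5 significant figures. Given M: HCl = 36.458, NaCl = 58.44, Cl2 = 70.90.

Pure HCl = 114.29 × 0.8292 = 94.7693 g.
n(HCl) = 94.7693 / 36.458 = 2.59941 mol.
Step 1 (HCl:Cl2 = 4:1): theoretical n(Cl2) = 0.649852 mol; at 62.65% yield, n(Cl2) = 0.407132 mol.
Step 2 (Cl2:NaCl = 1:2): theoretical n(NaCl) = 0.814265 mol, so theoretical mass = 0.814265 × 58.44 = 47.5856 g.
At 58.28% yield, actual mass of NaCl = 47.5856 × 0.5828 = 27.7329 g.

27.733 g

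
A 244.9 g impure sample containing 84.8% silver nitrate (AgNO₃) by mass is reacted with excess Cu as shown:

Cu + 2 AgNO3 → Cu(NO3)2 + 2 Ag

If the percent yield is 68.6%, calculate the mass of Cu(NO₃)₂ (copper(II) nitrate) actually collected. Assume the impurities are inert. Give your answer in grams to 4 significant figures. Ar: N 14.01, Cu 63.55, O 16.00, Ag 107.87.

78.65 g

Pure AgNO3 available = 244.9 g × 0.848 = 207.68 g.
M(AgNO3) = 107.87 + 14.01 + 3(16.00) = 169.88 g/mol.
M(Cu(NO3)2) = 63.55 + 2(14.01) + 6(16.00) = 187.57 g/mol.
n(AgNO3) = 207.68 g / 169.88 g/mol = 1.2225 mol.
From the equation the AgNO3:Cu(NO3)2 mole ratio is 2:1, so n(Cu(NO3)2) = 1.2225 × 1/2 = 0.61124 mol.
Mass of Cu(NO3)2 = 0.61124 mol × 187.57 g/mol = 114.65 g.
Actual mass collected = 114.65 g × 0.686 = 78.650 g.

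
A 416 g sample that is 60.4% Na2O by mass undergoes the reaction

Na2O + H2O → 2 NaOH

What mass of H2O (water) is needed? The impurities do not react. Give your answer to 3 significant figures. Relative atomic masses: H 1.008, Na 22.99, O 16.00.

73.0 g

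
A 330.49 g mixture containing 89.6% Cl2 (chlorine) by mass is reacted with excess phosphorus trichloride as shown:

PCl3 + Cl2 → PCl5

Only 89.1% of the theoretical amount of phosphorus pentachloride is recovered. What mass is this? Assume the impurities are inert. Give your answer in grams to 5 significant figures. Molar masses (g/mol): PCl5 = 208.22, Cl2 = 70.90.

Pure Cl2 available = 330.49 g × 0.896 = 296.119 g.
n(Cl2) = 296.119 g / 70.90 g/mol = 4.17657 mol.
From the equation the Cl2:PCl5 mole ratio is 1:1, so n(PCl5) = 4.17657 × 1/1 = 4.17657 mol.
Mass of PCl5 = 4.17657 mol × 208.22 g/mol = 869.646 g.
Actual mass collected = 869.646 g × 0.891 = 774.855 g.

774.85 g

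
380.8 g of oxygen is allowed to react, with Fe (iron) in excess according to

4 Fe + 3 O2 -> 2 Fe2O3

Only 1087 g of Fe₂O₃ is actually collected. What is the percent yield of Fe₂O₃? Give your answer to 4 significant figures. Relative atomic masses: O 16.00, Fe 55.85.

M(O2) = 2(16.00) = 32.00 g/mol.
M(Fe2O3) = 2(55.85) + 3(16.00) = 159.70 g/mol.
n(O2) = 380.80 g / 32.00 g/mol = 11.900 mol.
From the equation the O2:Fe2O3 mole ratio is 3:2, so n(Fe2O3) = 11.900 × 2/3 = 7.9333 mol.
Mass of Fe2O3 = 7.9333 mol × 159.70 g/mol = 1267.0 g.
This is the theoretical yield. Percent yield = 1087 g / 1267.0 g × 100% = 85.796%.

85.80 %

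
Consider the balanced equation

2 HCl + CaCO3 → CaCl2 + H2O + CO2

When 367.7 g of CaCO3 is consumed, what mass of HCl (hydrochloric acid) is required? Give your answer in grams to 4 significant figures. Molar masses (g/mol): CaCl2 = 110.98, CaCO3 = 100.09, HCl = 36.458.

n(CaCO3) = 367.70 g / 100.09 g/mol = 3.6737 mol.
From the equation the CaCO3:HCl mole ratio is 1:2, so n(HCl) = 3.6737 × 2/1 = 7.3474 mol.
Mass of HCl = 7.3474 mol × 36.458 g/mol = 267.87 g.

267.9 g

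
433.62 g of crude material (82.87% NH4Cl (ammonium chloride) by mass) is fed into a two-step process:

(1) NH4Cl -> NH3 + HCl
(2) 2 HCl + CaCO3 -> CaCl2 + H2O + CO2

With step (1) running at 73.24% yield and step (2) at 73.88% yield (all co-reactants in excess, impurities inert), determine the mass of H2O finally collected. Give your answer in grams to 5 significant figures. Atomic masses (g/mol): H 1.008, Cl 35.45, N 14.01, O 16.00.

32.743 g

Pure NH4Cl = 433.62 × 0.8287 = 359.341 g.
M(NH4Cl) = 14.01 + 4(1.008) + 35.45 = 53.492 g/mol.
M(H2O) = 2(1.008) + 16.00 = 18.016 g/mol.
n(NH4Cl) = 359.341 / 53.492 = 6.71766 mol.
Step 1 (NH4Cl:HCl = 1:1): theoretical n(HCl) = 6.71766 mol; at 73.24% yield, n(HCl) = 4.92001 mol.
Step 2 (HCl:H2O = 2:1): theoretical n(H2O) = 2.46001 mol, so theoretical mass = 2.46001 × 18.016 = 44.3195 g.
At 73.88% yield, actual mass of H2O = 44.3195 × 0.7388 = 32.7432 g.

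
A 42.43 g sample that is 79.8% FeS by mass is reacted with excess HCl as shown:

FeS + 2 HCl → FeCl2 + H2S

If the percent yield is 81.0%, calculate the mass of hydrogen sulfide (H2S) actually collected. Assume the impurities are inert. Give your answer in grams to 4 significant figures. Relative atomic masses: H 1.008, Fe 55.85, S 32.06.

10.63 g

Pure FeS available = 42.43 g × 0.798 = 33.859 g.
M(FeS) = 55.85 + 32.06 = 87.91 g/mol.
M(H2S) = 2(1.008) + 32.06 = 34.076 g/mol.
n(FeS) = 33.859 g / 87.91 g/mol = 0.38516 mol.
From the equation the FeS:H2S mole ratio is 1:1, so n(H2S) = 0.38516 × 1/1 = 0.38516 mol.
Mass of H2S = 0.38516 mol × 34.076 g/mol = 13.125 g.
Actual mass collected = 13.125 g × 0.810 = 10.631 g.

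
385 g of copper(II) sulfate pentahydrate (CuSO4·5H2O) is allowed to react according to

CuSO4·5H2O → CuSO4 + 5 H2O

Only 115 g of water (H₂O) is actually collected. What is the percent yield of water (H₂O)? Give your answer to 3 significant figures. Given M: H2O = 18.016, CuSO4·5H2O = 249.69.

n(CuSO4·5H2O) = 385.0 g / 249.69 g/mol = 1.542 mol.
From the equation the CuSO4·5H2O:H2O mole ratio is 1:5, so n(H2O) = 1.542 × 5/1 = 7.710 mol.
Mass of H2O = 7.710 mol × 18.016 g/mol = 138.9 g.
This is the theoretical yield. Percent yield = 115 g / 138.9 g × 100% = 82.80%.

82.8 %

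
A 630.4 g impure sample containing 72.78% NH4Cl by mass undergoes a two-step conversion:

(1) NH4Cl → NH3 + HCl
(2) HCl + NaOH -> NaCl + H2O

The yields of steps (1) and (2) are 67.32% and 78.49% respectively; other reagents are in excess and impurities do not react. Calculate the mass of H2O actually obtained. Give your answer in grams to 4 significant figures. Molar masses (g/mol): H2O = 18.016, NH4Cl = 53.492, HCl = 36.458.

81.65 g

Pure NH4Cl = 630.4 × 0.7278 = 458.81 g.
n(NH4Cl) = 458.81 / 53.492 = 8.5771 mol.
Step 1 (NH4Cl:HCl = 1:1): theoretical n(HCl) = 8.5771 mol; at 67.32% yield, n(HCl) = 5.7741 mol.
Step 2 (HCl:H2O = 1:1): theoretical n(H2O) = 5.7741 mol, so theoretical mass = 5.7741 × 18.016 = 104.03 g.
At 78.49% yield, actual mass of H2O = 104.03 × 0.7849 = 81.650 g.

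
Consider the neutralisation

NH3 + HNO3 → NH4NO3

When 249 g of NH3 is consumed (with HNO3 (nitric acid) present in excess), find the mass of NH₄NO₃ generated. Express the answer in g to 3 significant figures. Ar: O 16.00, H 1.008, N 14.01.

M(NH3) = 14.01 + 3(1.008) = 17.034 g/mol.
M(NH4NO3) = 2(14.01) + 4(1.008) + 3(16.00) = 80.052 g/mol.
n(NH3) = 249.0 g / 17.034 g/mol = 14.62 mol.
From the equation the NH3:NH4NO3 mole ratio is 1:1, so n(NH4NO3) = 14.62 × 1/1 = 14.62 mol.
Mass of NH4NO3 = 14.62 mol × 80.052 g/mol = 1170 g.

1170 g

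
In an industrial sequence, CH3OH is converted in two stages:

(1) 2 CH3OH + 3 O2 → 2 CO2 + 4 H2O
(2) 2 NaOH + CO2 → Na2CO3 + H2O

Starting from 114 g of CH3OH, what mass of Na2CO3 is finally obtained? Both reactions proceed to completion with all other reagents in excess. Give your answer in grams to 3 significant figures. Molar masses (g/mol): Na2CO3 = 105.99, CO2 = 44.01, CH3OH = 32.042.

377 g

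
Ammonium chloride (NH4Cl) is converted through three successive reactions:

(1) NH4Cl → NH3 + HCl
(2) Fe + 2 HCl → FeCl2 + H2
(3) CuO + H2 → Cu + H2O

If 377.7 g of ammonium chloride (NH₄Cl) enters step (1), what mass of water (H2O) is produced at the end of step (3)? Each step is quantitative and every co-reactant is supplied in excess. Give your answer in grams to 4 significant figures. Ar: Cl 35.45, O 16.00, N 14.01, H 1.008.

M(NH4Cl) = 14.01 + 4(1.008) + 35.45 = 53.492 g/mol.
M(H2O) = 2(1.008) + 16.00 = 18.016 g/mol.
n(NH4Cl) = 377.7 / 53.492 = 7.0609 mol.
Reaction (1): NH4Cl→HCl ratio 1:1 ⇒ n(HCl) = 7.0609 mol.
Reaction (2): HCl→H2 ratio 2:1 ⇒ n(H2) = 3.5304 mol.
Reaction (3): H2→H2O ratio 1:1 ⇒ n(H2O) = 3.5304 mol.
Mass of H2O = 3.5304 × 18.016 = 63.604 g.

63.60 g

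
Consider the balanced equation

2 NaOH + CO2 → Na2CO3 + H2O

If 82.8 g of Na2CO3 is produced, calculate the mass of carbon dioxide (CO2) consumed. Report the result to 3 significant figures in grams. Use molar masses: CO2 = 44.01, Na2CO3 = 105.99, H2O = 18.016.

n(Na2CO3) = 82.80 g / 105.99 g/mol = 0.7812 mol.
From the equation the Na2CO3:CO2 mole ratio is 1:1, so n(CO2) = 0.7812 × 1/1 = 0.7812 mol.
Mass of CO2 = 0.7812 mol × 44.01 g/mol = 34.38 g.

34.4 g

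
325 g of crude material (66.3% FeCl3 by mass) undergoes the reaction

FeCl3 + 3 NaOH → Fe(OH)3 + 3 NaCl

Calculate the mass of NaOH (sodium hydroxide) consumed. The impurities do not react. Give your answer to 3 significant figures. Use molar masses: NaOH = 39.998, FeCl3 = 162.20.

159 g

Mass of pure FeCl3 = 325 g × 0.663 = 215.5 g.
n(FeCl3) = 215.5 g / 162.20 g/mol = 1.328 mol.
From the equation the FeCl3:NaOH mole ratio is 1:3, so n(NaOH) = 1.328 × 3/1 = 3.985 mol.
Mass of NaOH = 3.985 mol × 39.998 g/mol = 159.4 g.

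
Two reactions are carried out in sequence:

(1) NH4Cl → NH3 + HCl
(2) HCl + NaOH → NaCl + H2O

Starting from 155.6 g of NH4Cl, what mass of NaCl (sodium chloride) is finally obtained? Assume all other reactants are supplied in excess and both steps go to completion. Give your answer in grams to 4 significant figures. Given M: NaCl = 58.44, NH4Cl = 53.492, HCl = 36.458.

n(NH4Cl) = 155.60 / 53.492 = 2.9088 mol.
Step 1 gives a 1:1 ratio of NH4Cl to HCl, so n(HCl) = 2.9088 mol.
In step 2 the HCl:NaCl ratio is 1:1, so n(NaCl) = 2.9088 mol.
Mass of NaCl = 2.9088 × 58.44 = 169.99 g.

170.0 g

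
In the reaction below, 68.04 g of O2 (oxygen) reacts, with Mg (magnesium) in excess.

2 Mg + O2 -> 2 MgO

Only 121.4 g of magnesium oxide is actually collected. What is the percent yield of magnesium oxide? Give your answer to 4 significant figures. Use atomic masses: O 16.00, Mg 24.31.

70.82 %

M(O2) = 2(16.00) = 32.00 g/mol.
M(MgO) = 24.31 + 16.00 = 40.31 g/mol.
n(O2) = 68.040 g / 32.00 g/mol = 2.1263 mol.
From the equation the O2:MgO mole ratio is 1:2, so n(MgO) = 2.1263 × 2/1 = 4.2525 mol.
Mass of MgO = 4.2525 mol × 40.31 g/mol = 171.42 g.
This is the theoretical yield. Percent yield = 121.4 g / 171.42 g × 100% = 70.821%.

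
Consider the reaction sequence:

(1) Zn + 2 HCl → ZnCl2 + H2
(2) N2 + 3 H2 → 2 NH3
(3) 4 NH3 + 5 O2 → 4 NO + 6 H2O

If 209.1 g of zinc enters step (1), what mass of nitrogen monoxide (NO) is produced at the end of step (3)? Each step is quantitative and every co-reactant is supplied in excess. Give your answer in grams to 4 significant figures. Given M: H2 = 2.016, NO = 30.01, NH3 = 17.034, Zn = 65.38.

63.99 g

n(Zn) = 209.1 / 65.38 = 3.1982 mol.
Reaction (1): Zn→H2 ratio 1:1 ⇒ n(H2) = 3.1982 mol.
Reaction (2): H2→NH3 ratio 3:2 ⇒ n(NH3) = 2.1322 mol.
Reaction (3): NH3→NO ratio 4:4 ⇒ n(NO) = 2.1322 mol.
Mass of NO = 2.1322 × 30.01 = 63.986 g.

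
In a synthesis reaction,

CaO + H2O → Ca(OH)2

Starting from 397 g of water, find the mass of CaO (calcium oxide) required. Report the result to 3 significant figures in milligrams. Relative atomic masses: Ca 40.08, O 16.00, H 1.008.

M(H2O) = 2(1.008) + 16.00 = 18.016 g/mol.
M(CaO) = 40.08 + 16.00 = 56.08 g/mol.
n(H2O) = 397.0 g / 18.016 g/mol = 22.04 mol.
From the equation the H2O:CaO mole ratio is 1:1, so n(CaO) = 22.04 × 1/1 = 22.04 mol.
Mass of CaO = 22.04 mol × 56.08 g/mol = 1236 g.
Converting to mg: 1236 g = 1240000 mg.

1240000 mg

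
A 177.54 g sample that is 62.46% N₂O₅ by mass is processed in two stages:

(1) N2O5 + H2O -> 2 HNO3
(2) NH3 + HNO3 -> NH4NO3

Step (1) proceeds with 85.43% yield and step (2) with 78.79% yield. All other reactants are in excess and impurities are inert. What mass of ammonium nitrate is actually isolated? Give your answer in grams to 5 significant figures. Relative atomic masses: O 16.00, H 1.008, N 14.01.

110.63 g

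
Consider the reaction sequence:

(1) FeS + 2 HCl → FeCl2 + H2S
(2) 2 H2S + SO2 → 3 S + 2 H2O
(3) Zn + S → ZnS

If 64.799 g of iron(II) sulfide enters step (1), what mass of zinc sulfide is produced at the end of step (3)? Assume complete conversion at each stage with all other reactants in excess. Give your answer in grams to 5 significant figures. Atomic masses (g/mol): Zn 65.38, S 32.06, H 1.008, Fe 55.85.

M(FeS) = 55.85 + 32.06 = 87.91 g/mol.
M(ZnS) = 65.38 + 32.06 = 97.44 g/mol.
n(FeS) = 64.799 / 87.91 = 0.737106 mol.
Reaction (1): FeS→H2S ratio 1:1 ⇒ n(H2S) = 0.737106 mol.
Reaction (2): H2S→S ratio 2:3 ⇒ n(S) = 1.10566 mol.
Reaction (3): S→ZnS ratio 1:1 ⇒ n(ZnS) = 1.10566 mol.
Mass of ZnS = 1.10566 × 97.44 = 107.735 g.

107.74 g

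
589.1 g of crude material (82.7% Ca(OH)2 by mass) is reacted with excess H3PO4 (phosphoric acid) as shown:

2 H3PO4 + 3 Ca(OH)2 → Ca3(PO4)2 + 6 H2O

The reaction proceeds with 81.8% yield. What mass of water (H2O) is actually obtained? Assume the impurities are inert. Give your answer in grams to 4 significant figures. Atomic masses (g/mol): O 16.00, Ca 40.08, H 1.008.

193.8 g

Pure Ca(OH)2 available = 589.1 g × 0.827 = 487.19 g.
M(Ca(OH)2) = 40.08 + 2(16.00) + 2(1.008) = 74.096 g/mol.
M(H2O) = 2(1.008) + 16.00 = 18.016 g/mol.
n(Ca(OH)2) = 487.19 g / 74.096 g/mol = 6.5751 mol.
From the equation the Ca(OH)2:H2O mole ratio is 3:6, so n(H2O) = 6.5751 × 6/3 = 13.150 mol.
Mass of H2O = 13.150 mol × 18.016 g/mol = 236.91 g.
Actual mass collected = 236.91 g × 0.818 = 193.79 g.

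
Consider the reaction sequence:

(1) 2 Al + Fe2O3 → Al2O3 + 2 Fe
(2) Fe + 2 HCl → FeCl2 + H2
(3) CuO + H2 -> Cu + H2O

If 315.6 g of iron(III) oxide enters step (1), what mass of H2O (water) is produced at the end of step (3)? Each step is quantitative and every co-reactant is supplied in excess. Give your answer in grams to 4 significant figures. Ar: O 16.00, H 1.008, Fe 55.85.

71.21 g

M(Fe2O3) = 2(55.85) + 3(16.00) = 159.70 g/mol.
M(H2O) = 2(1.008) + 16.00 = 18.016 g/mol.
n(Fe2O3) = 315.6 / 159.70 = 1.9762 mol.
Reaction (1): Fe2O3→Fe ratio 1:2 ⇒ n(Fe) = 3.9524 mol.
Reaction (2): Fe→H2 ratio 1:1 ⇒ n(H2) = 3.9524 mol.
Reaction (3): H2→H2O ratio 1:1 ⇒ n(H2O) = 3.9524 mol.
Mass of H2O = 3.9524 × 18.016 = 71.207 g.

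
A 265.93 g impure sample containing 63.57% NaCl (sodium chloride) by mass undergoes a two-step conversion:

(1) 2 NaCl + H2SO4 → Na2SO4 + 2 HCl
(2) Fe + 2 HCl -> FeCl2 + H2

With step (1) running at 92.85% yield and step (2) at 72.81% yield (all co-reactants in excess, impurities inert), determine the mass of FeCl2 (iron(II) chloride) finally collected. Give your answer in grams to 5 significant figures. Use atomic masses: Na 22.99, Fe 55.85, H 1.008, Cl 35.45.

Pure NaCl = 265.93 × 0.6357 = 169.052 g.
M(NaCl) = 22.99 + 35.45 = 58.44 g/mol.
M(FeCl2) = 55.85 + 2(35.45) = 126.75 g/mol.
n(NaCl) = 169.052 / 58.44 = 2.89274 mol.
Step 1 (NaCl:HCl = 2:2): theoretical n(HCl) = 2.89274 mol; at 92.85% yield, n(HCl) = 2.68591 mol.
Step 2 (HCl:FeCl2 = 2:1): theoretical n(FeCl2) = 1.34295 mol, so theoretical mass = 1.34295 × 126.75 = 170.219 g.
At 72.81% yield, actual mass of FeCl2 = 170.219 × 0.7281 = 123.937 g.

123.94 g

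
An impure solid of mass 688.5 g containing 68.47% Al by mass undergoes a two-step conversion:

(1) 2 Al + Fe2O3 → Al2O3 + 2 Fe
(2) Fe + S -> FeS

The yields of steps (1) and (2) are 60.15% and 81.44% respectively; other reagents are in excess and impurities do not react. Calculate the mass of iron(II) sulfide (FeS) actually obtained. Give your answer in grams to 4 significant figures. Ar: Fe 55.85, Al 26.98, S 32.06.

752.4 g

Pure Al = 688.5 × 0.6847 = 471.42 g.
M(Al) = 26.98 g/mol.
M(FeS) = 55.85 + 32.06 = 87.91 g/mol.
n(Al) = 471.42 / 26.98 = 17.473 mol.
Step 1 (Al:Fe = 2:2): theoretical n(Fe) = 17.473 mol; at 60.15% yield, n(Fe) = 10.510 mol.
Step 2 (Fe:FeS = 1:1): theoretical n(FeS) = 10.510 mol, so theoretical mass = 10.510 × 87.91 = 923.92 g.
At 81.44% yield, actual mass of FeS = 923.92 × 0.8144 = 752.44 g.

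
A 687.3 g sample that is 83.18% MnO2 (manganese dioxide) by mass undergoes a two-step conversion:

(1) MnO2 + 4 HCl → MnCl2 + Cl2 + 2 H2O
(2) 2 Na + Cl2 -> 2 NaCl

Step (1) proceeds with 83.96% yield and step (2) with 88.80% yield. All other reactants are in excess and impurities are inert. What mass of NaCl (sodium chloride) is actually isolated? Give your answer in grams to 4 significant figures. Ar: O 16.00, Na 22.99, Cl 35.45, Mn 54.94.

573.0 g

Pure MnO2 = 687.3 × 0.8318 = 571.70 g.
M(MnO2) = 54.94 + 2(16.00) = 86.94 g/mol.
M(NaCl) = 22.99 + 35.45 = 58.44 g/mol.
n(MnO2) = 571.70 / 86.94 = 6.5758 mol.
Step 1 (MnO2:Cl2 = 1:1): theoretical n(Cl2) = 6.5758 mol; at 83.96% yield, n(Cl2) = 5.5210 mol.
Step 2 (Cl2:NaCl = 1:2): theoretical n(NaCl) = 11.042 mol, so theoretical mass = 11.042 × 58.44 = 645.29 g.
At 88.80% yield, actual mass of NaCl = 645.29 × 0.8880 = 573.02 g.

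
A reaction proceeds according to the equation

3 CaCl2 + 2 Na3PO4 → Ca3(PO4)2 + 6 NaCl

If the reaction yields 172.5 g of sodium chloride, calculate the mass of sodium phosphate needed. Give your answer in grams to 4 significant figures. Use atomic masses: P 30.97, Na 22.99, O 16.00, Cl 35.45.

161.3 g

M(NaCl) = 22.99 + 35.45 = 58.44 g/mol.
M(Na3PO4) = 3(22.99) + 30.97 + 4(16.00) = 163.94 g/mol.
n(NaCl) = 172.50 g / 58.44 g/mol = 2.9517 mol.
From the equation the NaCl:Na3PO4 mole ratio is 6:2, so n(Na3PO4) = 2.9517 × 2/6 = 0.98392 mol.
Mass of Na3PO4 = 0.98392 mol × 163.94 g/mol = 161.30 g.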